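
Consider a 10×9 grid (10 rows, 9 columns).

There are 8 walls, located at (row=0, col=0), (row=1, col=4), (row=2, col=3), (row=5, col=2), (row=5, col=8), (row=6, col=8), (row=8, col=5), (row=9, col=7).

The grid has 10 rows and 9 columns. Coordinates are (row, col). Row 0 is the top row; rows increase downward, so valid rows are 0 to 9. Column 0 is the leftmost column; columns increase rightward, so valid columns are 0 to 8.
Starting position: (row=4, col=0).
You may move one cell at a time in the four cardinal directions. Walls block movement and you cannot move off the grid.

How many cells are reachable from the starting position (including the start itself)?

BFS flood-fill from (row=4, col=0):
  Distance 0: (row=4, col=0)
  Distance 1: (row=3, col=0), (row=4, col=1), (row=5, col=0)
  Distance 2: (row=2, col=0), (row=3, col=1), (row=4, col=2), (row=5, col=1), (row=6, col=0)
  Distance 3: (row=1, col=0), (row=2, col=1), (row=3, col=2), (row=4, col=3), (row=6, col=1), (row=7, col=0)
  Distance 4: (row=1, col=1), (row=2, col=2), (row=3, col=3), (row=4, col=4), (row=5, col=3), (row=6, col=2), (row=7, col=1), (row=8, col=0)
  Distance 5: (row=0, col=1), (row=1, col=2), (row=3, col=4), (row=4, col=5), (row=5, col=4), (row=6, col=3), (row=7, col=2), (row=8, col=1), (row=9, col=0)
  Distance 6: (row=0, col=2), (row=1, col=3), (row=2, col=4), (row=3, col=5), (row=4, col=6), (row=5, col=5), (row=6, col=4), (row=7, col=3), (row=8, col=2), (row=9, col=1)
  Distance 7: (row=0, col=3), (row=2, col=5), (row=3, col=6), (row=4, col=7), (row=5, col=6), (row=6, col=5), (row=7, col=4), (row=8, col=3), (row=9, col=2)
  Distance 8: (row=0, col=4), (row=1, col=5), (row=2, col=6), (row=3, col=7), (row=4, col=8), (row=5, col=7), (row=6, col=6), (row=7, col=5), (row=8, col=4), (row=9, col=3)
  Distance 9: (row=0, col=5), (row=1, col=6), (row=2, col=7), (row=3, col=8), (row=6, col=7), (row=7, col=6), (row=9, col=4)
  Distance 10: (row=0, col=6), (row=1, col=7), (row=2, col=8), (row=7, col=7), (row=8, col=6), (row=9, col=5)
  Distance 11: (row=0, col=7), (row=1, col=8), (row=7, col=8), (row=8, col=7), (row=9, col=6)
  Distance 12: (row=0, col=8), (row=8, col=8)
  Distance 13: (row=9, col=8)
Total reachable: 82 (grid has 82 open cells total)

Answer: Reachable cells: 82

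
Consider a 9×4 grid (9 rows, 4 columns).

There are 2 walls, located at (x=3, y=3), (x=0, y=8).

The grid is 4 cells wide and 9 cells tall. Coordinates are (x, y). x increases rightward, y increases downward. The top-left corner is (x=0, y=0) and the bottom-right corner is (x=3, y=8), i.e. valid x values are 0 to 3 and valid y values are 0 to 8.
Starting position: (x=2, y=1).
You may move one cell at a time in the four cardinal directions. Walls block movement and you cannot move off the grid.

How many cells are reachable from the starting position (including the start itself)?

BFS flood-fill from (x=2, y=1):
  Distance 0: (x=2, y=1)
  Distance 1: (x=2, y=0), (x=1, y=1), (x=3, y=1), (x=2, y=2)
  Distance 2: (x=1, y=0), (x=3, y=0), (x=0, y=1), (x=1, y=2), (x=3, y=2), (x=2, y=3)
  Distance 3: (x=0, y=0), (x=0, y=2), (x=1, y=3), (x=2, y=4)
  Distance 4: (x=0, y=3), (x=1, y=4), (x=3, y=4), (x=2, y=5)
  Distance 5: (x=0, y=4), (x=1, y=5), (x=3, y=5), (x=2, y=6)
  Distance 6: (x=0, y=5), (x=1, y=6), (x=3, y=6), (x=2, y=7)
  Distance 7: (x=0, y=6), (x=1, y=7), (x=3, y=7), (x=2, y=8)
  Distance 8: (x=0, y=7), (x=1, y=8), (x=3, y=8)
Total reachable: 34 (grid has 34 open cells total)

Answer: Reachable cells: 34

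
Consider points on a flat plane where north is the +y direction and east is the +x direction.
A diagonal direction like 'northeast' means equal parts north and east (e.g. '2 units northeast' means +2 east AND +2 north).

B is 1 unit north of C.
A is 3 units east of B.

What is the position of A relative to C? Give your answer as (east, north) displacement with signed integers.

Place C at the origin (east=0, north=0).
  B is 1 unit north of C: delta (east=+0, north=+1); B at (east=0, north=1).
  A is 3 units east of B: delta (east=+3, north=+0); A at (east=3, north=1).
Therefore A relative to C: (east=3, north=1).

Answer: A is at (east=3, north=1) relative to C.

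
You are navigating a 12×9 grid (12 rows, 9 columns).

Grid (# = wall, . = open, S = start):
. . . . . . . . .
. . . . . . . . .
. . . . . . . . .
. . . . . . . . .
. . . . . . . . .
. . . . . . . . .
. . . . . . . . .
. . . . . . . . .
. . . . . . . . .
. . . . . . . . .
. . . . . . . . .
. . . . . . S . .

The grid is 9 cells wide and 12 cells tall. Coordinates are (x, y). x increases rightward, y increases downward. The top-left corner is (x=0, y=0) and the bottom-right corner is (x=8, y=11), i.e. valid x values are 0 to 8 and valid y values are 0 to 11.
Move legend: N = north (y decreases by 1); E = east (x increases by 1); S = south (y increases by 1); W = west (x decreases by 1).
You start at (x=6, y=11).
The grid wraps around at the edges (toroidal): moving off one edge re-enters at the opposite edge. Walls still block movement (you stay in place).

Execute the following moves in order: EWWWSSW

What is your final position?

Answer: Final position: (x=3, y=1)

Derivation:
Start: (x=6, y=11)
  E (east): (x=6, y=11) -> (x=7, y=11)
  W (west): (x=7, y=11) -> (x=6, y=11)
  W (west): (x=6, y=11) -> (x=5, y=11)
  W (west): (x=5, y=11) -> (x=4, y=11)
  S (south): (x=4, y=11) -> (x=4, y=0)
  S (south): (x=4, y=0) -> (x=4, y=1)
  W (west): (x=4, y=1) -> (x=3, y=1)
Final: (x=3, y=1)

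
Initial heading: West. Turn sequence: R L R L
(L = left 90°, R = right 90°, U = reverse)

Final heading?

Answer: Final heading: West

Derivation:
Start: West
  R (right (90° clockwise)) -> North
  L (left (90° counter-clockwise)) -> West
  R (right (90° clockwise)) -> North
  L (left (90° counter-clockwise)) -> West
Final: West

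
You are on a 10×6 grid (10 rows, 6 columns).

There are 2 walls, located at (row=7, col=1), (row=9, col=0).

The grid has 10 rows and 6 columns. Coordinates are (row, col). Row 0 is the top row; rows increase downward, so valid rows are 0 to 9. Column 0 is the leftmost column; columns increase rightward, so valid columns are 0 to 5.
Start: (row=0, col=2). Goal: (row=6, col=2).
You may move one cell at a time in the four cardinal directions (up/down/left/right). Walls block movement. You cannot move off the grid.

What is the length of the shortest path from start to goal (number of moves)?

BFS from (row=0, col=2) until reaching (row=6, col=2):
  Distance 0: (row=0, col=2)
  Distance 1: (row=0, col=1), (row=0, col=3), (row=1, col=2)
  Distance 2: (row=0, col=0), (row=0, col=4), (row=1, col=1), (row=1, col=3), (row=2, col=2)
  Distance 3: (row=0, col=5), (row=1, col=0), (row=1, col=4), (row=2, col=1), (row=2, col=3), (row=3, col=2)
  Distance 4: (row=1, col=5), (row=2, col=0), (row=2, col=4), (row=3, col=1), (row=3, col=3), (row=4, col=2)
  Distance 5: (row=2, col=5), (row=3, col=0), (row=3, col=4), (row=4, col=1), (row=4, col=3), (row=5, col=2)
  Distance 6: (row=3, col=5), (row=4, col=0), (row=4, col=4), (row=5, col=1), (row=5, col=3), (row=6, col=2)  <- goal reached here
One shortest path (6 moves): (row=0, col=2) -> (row=1, col=2) -> (row=2, col=2) -> (row=3, col=2) -> (row=4, col=2) -> (row=5, col=2) -> (row=6, col=2)

Answer: Shortest path length: 6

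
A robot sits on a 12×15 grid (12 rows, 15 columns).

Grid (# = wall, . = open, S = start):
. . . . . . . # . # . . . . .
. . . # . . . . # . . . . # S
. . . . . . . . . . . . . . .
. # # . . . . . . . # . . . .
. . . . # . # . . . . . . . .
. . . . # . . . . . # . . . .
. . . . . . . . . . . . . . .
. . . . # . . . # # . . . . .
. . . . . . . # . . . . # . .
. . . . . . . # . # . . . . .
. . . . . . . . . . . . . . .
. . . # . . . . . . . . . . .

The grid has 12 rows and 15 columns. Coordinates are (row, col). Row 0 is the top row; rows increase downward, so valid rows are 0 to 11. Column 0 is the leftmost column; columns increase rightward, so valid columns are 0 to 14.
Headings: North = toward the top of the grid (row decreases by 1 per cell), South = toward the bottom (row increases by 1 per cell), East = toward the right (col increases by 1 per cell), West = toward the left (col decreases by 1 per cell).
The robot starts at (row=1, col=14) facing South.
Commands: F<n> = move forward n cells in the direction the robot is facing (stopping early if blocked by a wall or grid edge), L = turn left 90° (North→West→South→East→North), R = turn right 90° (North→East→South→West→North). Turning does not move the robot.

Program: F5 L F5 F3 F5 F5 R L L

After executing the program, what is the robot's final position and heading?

Start: (row=1, col=14), facing South
  F5: move forward 5, now at (row=6, col=14)
  L: turn left, now facing East
  F5: move forward 0/5 (blocked), now at (row=6, col=14)
  F3: move forward 0/3 (blocked), now at (row=6, col=14)
  F5: move forward 0/5 (blocked), now at (row=6, col=14)
  F5: move forward 0/5 (blocked), now at (row=6, col=14)
  R: turn right, now facing South
  L: turn left, now facing East
  L: turn left, now facing North
Final: (row=6, col=14), facing North

Answer: Final position: (row=6, col=14), facing North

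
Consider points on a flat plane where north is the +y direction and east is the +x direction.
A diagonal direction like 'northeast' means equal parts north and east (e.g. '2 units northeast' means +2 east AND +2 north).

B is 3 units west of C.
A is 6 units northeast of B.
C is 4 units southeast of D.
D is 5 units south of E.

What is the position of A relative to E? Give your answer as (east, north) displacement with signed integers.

Place E at the origin (east=0, north=0).
  D is 5 units south of E: delta (east=+0, north=-5); D at (east=0, north=-5).
  C is 4 units southeast of D: delta (east=+4, north=-4); C at (east=4, north=-9).
  B is 3 units west of C: delta (east=-3, north=+0); B at (east=1, north=-9).
  A is 6 units northeast of B: delta (east=+6, north=+6); A at (east=7, north=-3).
Therefore A relative to E: (east=7, north=-3).

Answer: A is at (east=7, north=-3) relative to E.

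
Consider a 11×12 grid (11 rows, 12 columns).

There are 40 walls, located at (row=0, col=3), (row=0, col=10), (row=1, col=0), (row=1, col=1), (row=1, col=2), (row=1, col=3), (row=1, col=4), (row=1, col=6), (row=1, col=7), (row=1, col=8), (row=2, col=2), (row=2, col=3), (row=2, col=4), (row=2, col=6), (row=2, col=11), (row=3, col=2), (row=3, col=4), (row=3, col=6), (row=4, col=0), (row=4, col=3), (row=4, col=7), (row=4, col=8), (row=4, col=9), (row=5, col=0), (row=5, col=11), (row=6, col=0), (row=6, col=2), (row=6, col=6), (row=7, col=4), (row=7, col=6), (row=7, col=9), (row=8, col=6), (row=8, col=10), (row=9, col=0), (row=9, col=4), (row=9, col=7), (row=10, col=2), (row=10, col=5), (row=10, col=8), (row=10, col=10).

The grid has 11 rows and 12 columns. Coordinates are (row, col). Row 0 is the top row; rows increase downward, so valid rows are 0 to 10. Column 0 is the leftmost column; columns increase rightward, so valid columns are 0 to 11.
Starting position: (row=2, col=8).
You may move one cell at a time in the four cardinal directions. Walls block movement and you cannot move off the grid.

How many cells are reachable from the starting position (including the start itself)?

BFS flood-fill from (row=2, col=8):
  Distance 0: (row=2, col=8)
  Distance 1: (row=2, col=7), (row=2, col=9), (row=3, col=8)
  Distance 2: (row=1, col=9), (row=2, col=10), (row=3, col=7), (row=3, col=9)
  Distance 3: (row=0, col=9), (row=1, col=10), (row=3, col=10)
  Distance 4: (row=0, col=8), (row=1, col=11), (row=3, col=11), (row=4, col=10)
  Distance 5: (row=0, col=7), (row=0, col=11), (row=4, col=11), (row=5, col=10)
  Distance 6: (row=0, col=6), (row=5, col=9), (row=6, col=10)
  Distance 7: (row=0, col=5), (row=5, col=8), (row=6, col=9), (row=6, col=11), (row=7, col=10)
  Distance 8: (row=0, col=4), (row=1, col=5), (row=5, col=7), (row=6, col=8), (row=7, col=11)
  Distance 9: (row=2, col=5), (row=5, col=6), (row=6, col=7), (row=7, col=8), (row=8, col=11)
  Distance 10: (row=3, col=5), (row=4, col=6), (row=5, col=5), (row=7, col=7), (row=8, col=8), (row=9, col=11)
  Distance 11: (row=4, col=5), (row=5, col=4), (row=6, col=5), (row=8, col=7), (row=8, col=9), (row=9, col=8), (row=9, col=10), (row=10, col=11)
  Distance 12: (row=4, col=4), (row=5, col=3), (row=6, col=4), (row=7, col=5), (row=9, col=9)
  Distance 13: (row=5, col=2), (row=6, col=3), (row=8, col=5), (row=10, col=9)
  Distance 14: (row=4, col=2), (row=5, col=1), (row=7, col=3), (row=8, col=4), (row=9, col=5)
  Distance 15: (row=4, col=1), (row=6, col=1), (row=7, col=2), (row=8, col=3), (row=9, col=6)
  Distance 16: (row=3, col=1), (row=7, col=1), (row=8, col=2), (row=9, col=3), (row=10, col=6)
  Distance 17: (row=2, col=1), (row=3, col=0), (row=7, col=0), (row=8, col=1), (row=9, col=2), (row=10, col=3), (row=10, col=7)
  Distance 18: (row=2, col=0), (row=8, col=0), (row=9, col=1), (row=10, col=4)
  Distance 19: (row=10, col=1)
  Distance 20: (row=10, col=0)
Total reachable: 88 (grid has 92 open cells total)

Answer: Reachable cells: 88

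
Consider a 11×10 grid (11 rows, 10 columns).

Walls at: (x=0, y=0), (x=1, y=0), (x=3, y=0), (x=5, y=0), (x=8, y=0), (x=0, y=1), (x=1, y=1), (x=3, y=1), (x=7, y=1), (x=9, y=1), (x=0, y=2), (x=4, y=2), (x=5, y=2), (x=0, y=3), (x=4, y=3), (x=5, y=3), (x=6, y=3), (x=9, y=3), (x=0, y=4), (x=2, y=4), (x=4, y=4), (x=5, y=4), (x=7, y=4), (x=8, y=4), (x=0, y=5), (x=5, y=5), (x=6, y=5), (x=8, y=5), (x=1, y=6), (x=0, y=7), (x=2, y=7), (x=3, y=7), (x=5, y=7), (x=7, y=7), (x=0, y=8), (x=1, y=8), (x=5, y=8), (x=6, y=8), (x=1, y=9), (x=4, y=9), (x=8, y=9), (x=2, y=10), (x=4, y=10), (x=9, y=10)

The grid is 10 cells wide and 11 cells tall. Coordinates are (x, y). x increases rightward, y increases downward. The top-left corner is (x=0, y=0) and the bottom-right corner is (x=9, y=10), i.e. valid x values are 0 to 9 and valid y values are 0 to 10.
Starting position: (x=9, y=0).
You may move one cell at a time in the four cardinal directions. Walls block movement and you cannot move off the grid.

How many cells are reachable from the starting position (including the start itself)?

BFS flood-fill from (x=9, y=0):
  Distance 0: (x=9, y=0)
Total reachable: 1 (grid has 66 open cells total)

Answer: Reachable cells: 1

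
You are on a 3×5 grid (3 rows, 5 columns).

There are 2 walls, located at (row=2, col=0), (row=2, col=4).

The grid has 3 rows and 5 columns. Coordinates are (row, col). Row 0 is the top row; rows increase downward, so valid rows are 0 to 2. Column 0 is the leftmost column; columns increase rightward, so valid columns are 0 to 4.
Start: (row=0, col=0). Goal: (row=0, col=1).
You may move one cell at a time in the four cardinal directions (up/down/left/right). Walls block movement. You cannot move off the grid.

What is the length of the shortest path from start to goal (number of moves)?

Answer: Shortest path length: 1

Derivation:
BFS from (row=0, col=0) until reaching (row=0, col=1):
  Distance 0: (row=0, col=0)
  Distance 1: (row=0, col=1), (row=1, col=0)  <- goal reached here
One shortest path (1 moves): (row=0, col=0) -> (row=0, col=1)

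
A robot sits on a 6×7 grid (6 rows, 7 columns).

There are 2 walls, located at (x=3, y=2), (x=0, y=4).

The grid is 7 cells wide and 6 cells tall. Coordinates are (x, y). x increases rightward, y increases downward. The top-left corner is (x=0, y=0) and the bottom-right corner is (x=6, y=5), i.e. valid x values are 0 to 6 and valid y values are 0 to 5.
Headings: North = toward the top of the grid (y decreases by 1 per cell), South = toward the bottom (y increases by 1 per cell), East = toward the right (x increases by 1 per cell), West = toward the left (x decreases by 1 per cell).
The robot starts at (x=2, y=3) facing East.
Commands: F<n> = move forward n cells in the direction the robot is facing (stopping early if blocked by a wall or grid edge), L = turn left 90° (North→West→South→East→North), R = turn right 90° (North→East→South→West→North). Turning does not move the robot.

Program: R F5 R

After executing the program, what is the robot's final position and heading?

Answer: Final position: (x=2, y=5), facing West

Derivation:
Start: (x=2, y=3), facing East
  R: turn right, now facing South
  F5: move forward 2/5 (blocked), now at (x=2, y=5)
  R: turn right, now facing West
Final: (x=2, y=5), facing West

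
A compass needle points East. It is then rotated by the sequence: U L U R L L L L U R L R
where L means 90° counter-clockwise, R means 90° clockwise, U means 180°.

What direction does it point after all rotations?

Answer: Final heading: North

Derivation:
Start: East
  U (U-turn (180°)) -> West
  L (left (90° counter-clockwise)) -> South
  U (U-turn (180°)) -> North
  R (right (90° clockwise)) -> East
  L (left (90° counter-clockwise)) -> North
  L (left (90° counter-clockwise)) -> West
  L (left (90° counter-clockwise)) -> South
  L (left (90° counter-clockwise)) -> East
  U (U-turn (180°)) -> West
  R (right (90° clockwise)) -> North
  L (left (90° counter-clockwise)) -> West
  R (right (90° clockwise)) -> North
Final: North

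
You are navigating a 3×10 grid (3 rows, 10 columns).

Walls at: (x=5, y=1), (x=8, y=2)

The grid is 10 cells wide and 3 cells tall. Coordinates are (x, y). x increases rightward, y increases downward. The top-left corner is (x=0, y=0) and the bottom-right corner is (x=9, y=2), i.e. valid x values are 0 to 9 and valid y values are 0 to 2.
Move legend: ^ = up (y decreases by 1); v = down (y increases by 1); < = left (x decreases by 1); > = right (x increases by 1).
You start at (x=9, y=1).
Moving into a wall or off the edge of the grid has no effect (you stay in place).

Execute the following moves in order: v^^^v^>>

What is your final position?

Answer: Final position: (x=9, y=0)

Derivation:
Start: (x=9, y=1)
  v (down): (x=9, y=1) -> (x=9, y=2)
  ^ (up): (x=9, y=2) -> (x=9, y=1)
  ^ (up): (x=9, y=1) -> (x=9, y=0)
  ^ (up): blocked, stay at (x=9, y=0)
  v (down): (x=9, y=0) -> (x=9, y=1)
  ^ (up): (x=9, y=1) -> (x=9, y=0)
  > (right): blocked, stay at (x=9, y=0)
  > (right): blocked, stay at (x=9, y=0)
Final: (x=9, y=0)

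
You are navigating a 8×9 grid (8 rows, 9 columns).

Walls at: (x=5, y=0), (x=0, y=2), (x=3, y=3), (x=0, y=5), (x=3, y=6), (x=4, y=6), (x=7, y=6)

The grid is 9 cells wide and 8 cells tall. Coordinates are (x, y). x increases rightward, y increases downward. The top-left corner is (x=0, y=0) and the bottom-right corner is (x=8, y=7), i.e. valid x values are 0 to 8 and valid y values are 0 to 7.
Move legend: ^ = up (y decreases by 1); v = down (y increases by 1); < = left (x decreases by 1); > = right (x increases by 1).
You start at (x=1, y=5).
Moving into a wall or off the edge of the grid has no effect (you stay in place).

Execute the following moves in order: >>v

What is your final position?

Answer: Final position: (x=3, y=5)

Derivation:
Start: (x=1, y=5)
  > (right): (x=1, y=5) -> (x=2, y=5)
  > (right): (x=2, y=5) -> (x=3, y=5)
  v (down): blocked, stay at (x=3, y=5)
Final: (x=3, y=5)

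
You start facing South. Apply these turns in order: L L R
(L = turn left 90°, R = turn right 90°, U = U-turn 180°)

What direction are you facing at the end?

Start: South
  L (left (90° counter-clockwise)) -> East
  L (left (90° counter-clockwise)) -> North
  R (right (90° clockwise)) -> East
Final: East

Answer: Final heading: East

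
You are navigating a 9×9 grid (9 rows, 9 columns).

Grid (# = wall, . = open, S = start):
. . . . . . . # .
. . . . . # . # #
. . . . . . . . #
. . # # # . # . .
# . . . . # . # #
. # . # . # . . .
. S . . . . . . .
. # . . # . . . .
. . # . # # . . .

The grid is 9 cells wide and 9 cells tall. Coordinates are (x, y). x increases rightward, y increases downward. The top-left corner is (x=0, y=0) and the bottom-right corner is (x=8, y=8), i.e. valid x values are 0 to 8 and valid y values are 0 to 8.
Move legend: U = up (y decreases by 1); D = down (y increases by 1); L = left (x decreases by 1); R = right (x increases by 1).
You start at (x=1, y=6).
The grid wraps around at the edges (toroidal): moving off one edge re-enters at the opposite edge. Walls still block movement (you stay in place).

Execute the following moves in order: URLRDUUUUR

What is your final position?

Answer: Final position: (x=3, y=4)

Derivation:
Start: (x=1, y=6)
  U (up): blocked, stay at (x=1, y=6)
  R (right): (x=1, y=6) -> (x=2, y=6)
  L (left): (x=2, y=6) -> (x=1, y=6)
  R (right): (x=1, y=6) -> (x=2, y=6)
  D (down): (x=2, y=6) -> (x=2, y=7)
  U (up): (x=2, y=7) -> (x=2, y=6)
  U (up): (x=2, y=6) -> (x=2, y=5)
  U (up): (x=2, y=5) -> (x=2, y=4)
  U (up): blocked, stay at (x=2, y=4)
  R (right): (x=2, y=4) -> (x=3, y=4)
Final: (x=3, y=4)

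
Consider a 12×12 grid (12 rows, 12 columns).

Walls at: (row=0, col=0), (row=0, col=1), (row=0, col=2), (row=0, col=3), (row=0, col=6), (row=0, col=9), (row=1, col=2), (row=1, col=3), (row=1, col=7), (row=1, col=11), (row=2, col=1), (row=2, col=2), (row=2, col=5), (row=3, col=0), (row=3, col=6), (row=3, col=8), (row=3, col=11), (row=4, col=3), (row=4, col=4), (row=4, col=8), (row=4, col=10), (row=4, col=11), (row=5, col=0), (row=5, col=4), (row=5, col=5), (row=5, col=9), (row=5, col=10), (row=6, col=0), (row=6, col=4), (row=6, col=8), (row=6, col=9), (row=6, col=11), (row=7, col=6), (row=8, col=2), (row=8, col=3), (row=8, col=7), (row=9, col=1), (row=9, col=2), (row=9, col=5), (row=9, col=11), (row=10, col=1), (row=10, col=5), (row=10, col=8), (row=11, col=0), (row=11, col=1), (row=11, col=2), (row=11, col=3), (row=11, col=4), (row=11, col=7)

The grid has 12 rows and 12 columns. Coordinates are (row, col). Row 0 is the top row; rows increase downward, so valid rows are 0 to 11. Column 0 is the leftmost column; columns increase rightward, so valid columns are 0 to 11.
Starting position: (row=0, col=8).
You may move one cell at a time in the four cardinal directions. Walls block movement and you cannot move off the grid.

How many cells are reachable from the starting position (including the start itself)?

BFS flood-fill from (row=0, col=8):
  Distance 0: (row=0, col=8)
  Distance 1: (row=0, col=7), (row=1, col=8)
  Distance 2: (row=1, col=9), (row=2, col=8)
  Distance 3: (row=1, col=10), (row=2, col=7), (row=2, col=9)
  Distance 4: (row=0, col=10), (row=2, col=6), (row=2, col=10), (row=3, col=7), (row=3, col=9)
  Distance 5: (row=0, col=11), (row=1, col=6), (row=2, col=11), (row=3, col=10), (row=4, col=7), (row=4, col=9)
  Distance 6: (row=1, col=5), (row=4, col=6), (row=5, col=7)
  Distance 7: (row=0, col=5), (row=1, col=4), (row=4, col=5), (row=5, col=6), (row=5, col=8), (row=6, col=7)
  Distance 8: (row=0, col=4), (row=2, col=4), (row=3, col=5), (row=6, col=6), (row=7, col=7)
  Distance 9: (row=2, col=3), (row=3, col=4), (row=6, col=5), (row=7, col=8)
  Distance 10: (row=3, col=3), (row=7, col=5), (row=7, col=9), (row=8, col=8)
  Distance 11: (row=3, col=2), (row=7, col=4), (row=7, col=10), (row=8, col=5), (row=8, col=9), (row=9, col=8)
  Distance 12: (row=3, col=1), (row=4, col=2), (row=6, col=10), (row=7, col=3), (row=7, col=11), (row=8, col=4), (row=8, col=6), (row=8, col=10), (row=9, col=7), (row=9, col=9)
  Distance 13: (row=4, col=1), (row=5, col=2), (row=6, col=3), (row=7, col=2), (row=8, col=11), (row=9, col=4), (row=9, col=6), (row=9, col=10), (row=10, col=7), (row=10, col=9)
  Distance 14: (row=4, col=0), (row=5, col=1), (row=5, col=3), (row=6, col=2), (row=7, col=1), (row=9, col=3), (row=10, col=4), (row=10, col=6), (row=10, col=10), (row=11, col=9)
  Distance 15: (row=6, col=1), (row=7, col=0), (row=8, col=1), (row=10, col=3), (row=10, col=11), (row=11, col=6), (row=11, col=8), (row=11, col=10)
  Distance 16: (row=8, col=0), (row=10, col=2), (row=11, col=5), (row=11, col=11)
  Distance 17: (row=9, col=0)
  Distance 18: (row=10, col=0)
Total reachable: 91 (grid has 95 open cells total)

Answer: Reachable cells: 91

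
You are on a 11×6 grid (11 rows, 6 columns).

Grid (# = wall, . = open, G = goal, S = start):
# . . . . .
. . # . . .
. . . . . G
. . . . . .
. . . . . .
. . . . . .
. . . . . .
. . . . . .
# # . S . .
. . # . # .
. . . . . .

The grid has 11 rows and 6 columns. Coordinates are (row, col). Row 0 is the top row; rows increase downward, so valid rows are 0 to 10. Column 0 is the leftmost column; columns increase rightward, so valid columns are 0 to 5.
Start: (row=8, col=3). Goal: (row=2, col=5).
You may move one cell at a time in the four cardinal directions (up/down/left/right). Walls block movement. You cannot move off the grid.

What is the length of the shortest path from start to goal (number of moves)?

Answer: Shortest path length: 8

Derivation:
BFS from (row=8, col=3) until reaching (row=2, col=5):
  Distance 0: (row=8, col=3)
  Distance 1: (row=7, col=3), (row=8, col=2), (row=8, col=4), (row=9, col=3)
  Distance 2: (row=6, col=3), (row=7, col=2), (row=7, col=4), (row=8, col=5), (row=10, col=3)
  Distance 3: (row=5, col=3), (row=6, col=2), (row=6, col=4), (row=7, col=1), (row=7, col=5), (row=9, col=5), (row=10, col=2), (row=10, col=4)
  Distance 4: (row=4, col=3), (row=5, col=2), (row=5, col=4), (row=6, col=1), (row=6, col=5), (row=7, col=0), (row=10, col=1), (row=10, col=5)
  Distance 5: (row=3, col=3), (row=4, col=2), (row=4, col=4), (row=5, col=1), (row=5, col=5), (row=6, col=0), (row=9, col=1), (row=10, col=0)
  Distance 6: (row=2, col=3), (row=3, col=2), (row=3, col=4), (row=4, col=1), (row=4, col=5), (row=5, col=0), (row=9, col=0)
  Distance 7: (row=1, col=3), (row=2, col=2), (row=2, col=4), (row=3, col=1), (row=3, col=5), (row=4, col=0)
  Distance 8: (row=0, col=3), (row=1, col=4), (row=2, col=1), (row=2, col=5), (row=3, col=0)  <- goal reached here
One shortest path (8 moves): (row=8, col=3) -> (row=8, col=4) -> (row=8, col=5) -> (row=7, col=5) -> (row=6, col=5) -> (row=5, col=5) -> (row=4, col=5) -> (row=3, col=5) -> (row=2, col=5)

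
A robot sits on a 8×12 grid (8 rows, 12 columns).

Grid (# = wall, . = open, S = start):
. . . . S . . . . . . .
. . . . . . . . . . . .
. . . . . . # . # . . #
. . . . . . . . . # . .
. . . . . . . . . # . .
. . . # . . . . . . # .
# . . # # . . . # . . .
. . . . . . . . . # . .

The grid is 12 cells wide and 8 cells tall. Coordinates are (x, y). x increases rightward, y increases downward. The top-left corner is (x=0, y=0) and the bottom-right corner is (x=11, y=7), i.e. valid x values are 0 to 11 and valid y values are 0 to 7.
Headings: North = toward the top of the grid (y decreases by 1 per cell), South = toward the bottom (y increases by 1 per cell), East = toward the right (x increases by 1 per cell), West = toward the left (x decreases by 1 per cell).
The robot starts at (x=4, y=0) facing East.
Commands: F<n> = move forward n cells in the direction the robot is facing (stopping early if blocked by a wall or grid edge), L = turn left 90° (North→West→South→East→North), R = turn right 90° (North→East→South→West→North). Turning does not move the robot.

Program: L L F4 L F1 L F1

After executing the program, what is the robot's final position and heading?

Start: (x=4, y=0), facing East
  L: turn left, now facing North
  L: turn left, now facing West
  F4: move forward 4, now at (x=0, y=0)
  L: turn left, now facing South
  F1: move forward 1, now at (x=0, y=1)
  L: turn left, now facing East
  F1: move forward 1, now at (x=1, y=1)
Final: (x=1, y=1), facing East

Answer: Final position: (x=1, y=1), facing East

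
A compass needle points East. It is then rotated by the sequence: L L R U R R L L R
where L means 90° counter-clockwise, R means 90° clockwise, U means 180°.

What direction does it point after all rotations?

Answer: Final heading: West

Derivation:
Start: East
  L (left (90° counter-clockwise)) -> North
  L (left (90° counter-clockwise)) -> West
  R (right (90° clockwise)) -> North
  U (U-turn (180°)) -> South
  R (right (90° clockwise)) -> West
  R (right (90° clockwise)) -> North
  L (left (90° counter-clockwise)) -> West
  L (left (90° counter-clockwise)) -> South
  R (right (90° clockwise)) -> West
Final: West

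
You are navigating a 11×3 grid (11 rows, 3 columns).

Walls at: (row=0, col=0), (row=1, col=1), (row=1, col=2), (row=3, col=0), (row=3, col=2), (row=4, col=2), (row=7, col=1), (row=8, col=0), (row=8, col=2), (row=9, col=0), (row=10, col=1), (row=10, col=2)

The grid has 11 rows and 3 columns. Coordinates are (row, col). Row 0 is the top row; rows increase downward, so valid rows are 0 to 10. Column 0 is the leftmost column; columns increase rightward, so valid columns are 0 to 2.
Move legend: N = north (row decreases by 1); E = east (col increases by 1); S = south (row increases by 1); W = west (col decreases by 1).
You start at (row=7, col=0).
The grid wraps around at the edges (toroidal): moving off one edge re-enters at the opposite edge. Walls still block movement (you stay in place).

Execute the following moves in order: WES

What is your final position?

Answer: Final position: (row=7, col=0)

Derivation:
Start: (row=7, col=0)
  W (west): (row=7, col=0) -> (row=7, col=2)
  E (east): (row=7, col=2) -> (row=7, col=0)
  S (south): blocked, stay at (row=7, col=0)
Final: (row=7, col=0)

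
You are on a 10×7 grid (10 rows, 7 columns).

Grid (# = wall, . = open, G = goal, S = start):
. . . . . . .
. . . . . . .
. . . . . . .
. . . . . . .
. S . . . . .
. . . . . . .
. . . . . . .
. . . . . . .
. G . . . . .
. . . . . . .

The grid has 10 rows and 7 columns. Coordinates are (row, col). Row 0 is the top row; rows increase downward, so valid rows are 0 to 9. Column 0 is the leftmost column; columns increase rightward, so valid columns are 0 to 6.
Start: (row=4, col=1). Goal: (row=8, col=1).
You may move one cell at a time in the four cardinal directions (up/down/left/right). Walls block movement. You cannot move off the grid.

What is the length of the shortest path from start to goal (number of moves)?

Answer: Shortest path length: 4

Derivation:
BFS from (row=4, col=1) until reaching (row=8, col=1):
  Distance 0: (row=4, col=1)
  Distance 1: (row=3, col=1), (row=4, col=0), (row=4, col=2), (row=5, col=1)
  Distance 2: (row=2, col=1), (row=3, col=0), (row=3, col=2), (row=4, col=3), (row=5, col=0), (row=5, col=2), (row=6, col=1)
  Distance 3: (row=1, col=1), (row=2, col=0), (row=2, col=2), (row=3, col=3), (row=4, col=4), (row=5, col=3), (row=6, col=0), (row=6, col=2), (row=7, col=1)
  Distance 4: (row=0, col=1), (row=1, col=0), (row=1, col=2), (row=2, col=3), (row=3, col=4), (row=4, col=5), (row=5, col=4), (row=6, col=3), (row=7, col=0), (row=7, col=2), (row=8, col=1)  <- goal reached here
One shortest path (4 moves): (row=4, col=1) -> (row=5, col=1) -> (row=6, col=1) -> (row=7, col=1) -> (row=8, col=1)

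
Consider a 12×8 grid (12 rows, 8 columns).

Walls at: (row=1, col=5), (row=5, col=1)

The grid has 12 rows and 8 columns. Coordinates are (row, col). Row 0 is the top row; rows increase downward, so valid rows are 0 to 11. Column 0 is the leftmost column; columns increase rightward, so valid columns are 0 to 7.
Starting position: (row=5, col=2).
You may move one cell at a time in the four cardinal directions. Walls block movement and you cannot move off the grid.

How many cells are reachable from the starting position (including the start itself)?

BFS flood-fill from (row=5, col=2):
  Distance 0: (row=5, col=2)
  Distance 1: (row=4, col=2), (row=5, col=3), (row=6, col=2)
  Distance 2: (row=3, col=2), (row=4, col=1), (row=4, col=3), (row=5, col=4), (row=6, col=1), (row=6, col=3), (row=7, col=2)
  Distance 3: (row=2, col=2), (row=3, col=1), (row=3, col=3), (row=4, col=0), (row=4, col=4), (row=5, col=5), (row=6, col=0), (row=6, col=4), (row=7, col=1), (row=7, col=3), (row=8, col=2)
  Distance 4: (row=1, col=2), (row=2, col=1), (row=2, col=3), (row=3, col=0), (row=3, col=4), (row=4, col=5), (row=5, col=0), (row=5, col=6), (row=6, col=5), (row=7, col=0), (row=7, col=4), (row=8, col=1), (row=8, col=3), (row=9, col=2)
  Distance 5: (row=0, col=2), (row=1, col=1), (row=1, col=3), (row=2, col=0), (row=2, col=4), (row=3, col=5), (row=4, col=6), (row=5, col=7), (row=6, col=6), (row=7, col=5), (row=8, col=0), (row=8, col=4), (row=9, col=1), (row=9, col=3), (row=10, col=2)
  Distance 6: (row=0, col=1), (row=0, col=3), (row=1, col=0), (row=1, col=4), (row=2, col=5), (row=3, col=6), (row=4, col=7), (row=6, col=7), (row=7, col=6), (row=8, col=5), (row=9, col=0), (row=9, col=4), (row=10, col=1), (row=10, col=3), (row=11, col=2)
  Distance 7: (row=0, col=0), (row=0, col=4), (row=2, col=6), (row=3, col=7), (row=7, col=7), (row=8, col=6), (row=9, col=5), (row=10, col=0), (row=10, col=4), (row=11, col=1), (row=11, col=3)
  Distance 8: (row=0, col=5), (row=1, col=6), (row=2, col=7), (row=8, col=7), (row=9, col=6), (row=10, col=5), (row=11, col=0), (row=11, col=4)
  Distance 9: (row=0, col=6), (row=1, col=7), (row=9, col=7), (row=10, col=6), (row=11, col=5)
  Distance 10: (row=0, col=7), (row=10, col=7), (row=11, col=6)
  Distance 11: (row=11, col=7)
Total reachable: 94 (grid has 94 open cells total)

Answer: Reachable cells: 94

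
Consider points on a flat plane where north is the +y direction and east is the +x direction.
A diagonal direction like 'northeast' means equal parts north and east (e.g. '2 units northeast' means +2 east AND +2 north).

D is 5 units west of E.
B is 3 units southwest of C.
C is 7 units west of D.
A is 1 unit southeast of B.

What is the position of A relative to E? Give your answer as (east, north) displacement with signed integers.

Place E at the origin (east=0, north=0).
  D is 5 units west of E: delta (east=-5, north=+0); D at (east=-5, north=0).
  C is 7 units west of D: delta (east=-7, north=+0); C at (east=-12, north=0).
  B is 3 units southwest of C: delta (east=-3, north=-3); B at (east=-15, north=-3).
  A is 1 unit southeast of B: delta (east=+1, north=-1); A at (east=-14, north=-4).
Therefore A relative to E: (east=-14, north=-4).

Answer: A is at (east=-14, north=-4) relative to E.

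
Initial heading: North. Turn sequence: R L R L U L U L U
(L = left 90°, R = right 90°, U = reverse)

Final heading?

Answer: Final heading: North

Derivation:
Start: North
  R (right (90° clockwise)) -> East
  L (left (90° counter-clockwise)) -> North
  R (right (90° clockwise)) -> East
  L (left (90° counter-clockwise)) -> North
  U (U-turn (180°)) -> South
  L (left (90° counter-clockwise)) -> East
  U (U-turn (180°)) -> West
  L (left (90° counter-clockwise)) -> South
  U (U-turn (180°)) -> North
Final: North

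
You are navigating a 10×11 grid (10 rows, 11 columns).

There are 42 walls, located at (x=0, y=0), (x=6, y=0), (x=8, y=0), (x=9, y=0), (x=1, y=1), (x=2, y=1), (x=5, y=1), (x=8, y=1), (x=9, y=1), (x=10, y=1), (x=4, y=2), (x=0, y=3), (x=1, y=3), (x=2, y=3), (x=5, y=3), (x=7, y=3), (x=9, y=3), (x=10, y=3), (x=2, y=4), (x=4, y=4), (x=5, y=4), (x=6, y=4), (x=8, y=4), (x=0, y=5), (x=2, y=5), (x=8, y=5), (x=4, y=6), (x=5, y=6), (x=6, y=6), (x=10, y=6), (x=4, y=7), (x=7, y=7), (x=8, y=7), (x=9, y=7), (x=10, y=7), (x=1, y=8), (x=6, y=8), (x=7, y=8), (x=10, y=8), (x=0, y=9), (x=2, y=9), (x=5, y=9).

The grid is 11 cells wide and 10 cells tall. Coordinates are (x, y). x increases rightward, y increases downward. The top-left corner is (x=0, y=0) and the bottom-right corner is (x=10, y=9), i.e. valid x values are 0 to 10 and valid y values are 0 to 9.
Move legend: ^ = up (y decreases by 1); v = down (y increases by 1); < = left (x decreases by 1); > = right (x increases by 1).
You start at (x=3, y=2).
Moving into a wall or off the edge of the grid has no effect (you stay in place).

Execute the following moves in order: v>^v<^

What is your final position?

Answer: Final position: (x=3, y=2)

Derivation:
Start: (x=3, y=2)
  v (down): (x=3, y=2) -> (x=3, y=3)
  > (right): (x=3, y=3) -> (x=4, y=3)
  ^ (up): blocked, stay at (x=4, y=3)
  v (down): blocked, stay at (x=4, y=3)
  < (left): (x=4, y=3) -> (x=3, y=3)
  ^ (up): (x=3, y=3) -> (x=3, y=2)
Final: (x=3, y=2)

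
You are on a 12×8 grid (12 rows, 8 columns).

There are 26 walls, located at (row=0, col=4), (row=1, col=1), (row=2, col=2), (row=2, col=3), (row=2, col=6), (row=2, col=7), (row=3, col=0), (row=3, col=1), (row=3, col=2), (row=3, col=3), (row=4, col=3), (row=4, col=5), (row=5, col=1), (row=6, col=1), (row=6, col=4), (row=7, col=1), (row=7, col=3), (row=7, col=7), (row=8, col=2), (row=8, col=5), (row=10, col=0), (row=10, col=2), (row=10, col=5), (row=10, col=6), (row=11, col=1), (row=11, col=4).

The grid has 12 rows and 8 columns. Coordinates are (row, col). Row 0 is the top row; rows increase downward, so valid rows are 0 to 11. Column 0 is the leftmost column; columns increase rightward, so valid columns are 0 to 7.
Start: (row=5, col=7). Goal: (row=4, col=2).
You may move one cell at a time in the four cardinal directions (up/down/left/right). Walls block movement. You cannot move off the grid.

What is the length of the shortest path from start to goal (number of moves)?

Answer: Shortest path length: 6

Derivation:
BFS from (row=5, col=7) until reaching (row=4, col=2):
  Distance 0: (row=5, col=7)
  Distance 1: (row=4, col=7), (row=5, col=6), (row=6, col=7)
  Distance 2: (row=3, col=7), (row=4, col=6), (row=5, col=5), (row=6, col=6)
  Distance 3: (row=3, col=6), (row=5, col=4), (row=6, col=5), (row=7, col=6)
  Distance 4: (row=3, col=5), (row=4, col=4), (row=5, col=3), (row=7, col=5), (row=8, col=6)
  Distance 5: (row=2, col=5), (row=3, col=4), (row=5, col=2), (row=6, col=3), (row=7, col=4), (row=8, col=7), (row=9, col=6)
  Distance 6: (row=1, col=5), (row=2, col=4), (row=4, col=2), (row=6, col=2), (row=8, col=4), (row=9, col=5), (row=9, col=7)  <- goal reached here
One shortest path (6 moves): (row=5, col=7) -> (row=5, col=6) -> (row=5, col=5) -> (row=5, col=4) -> (row=5, col=3) -> (row=5, col=2) -> (row=4, col=2)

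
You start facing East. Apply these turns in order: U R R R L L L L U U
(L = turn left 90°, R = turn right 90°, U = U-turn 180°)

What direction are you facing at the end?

Answer: Final heading: South

Derivation:
Start: East
  U (U-turn (180°)) -> West
  R (right (90° clockwise)) -> North
  R (right (90° clockwise)) -> East
  R (right (90° clockwise)) -> South
  L (left (90° counter-clockwise)) -> East
  L (left (90° counter-clockwise)) -> North
  L (left (90° counter-clockwise)) -> West
  L (left (90° counter-clockwise)) -> South
  U (U-turn (180°)) -> North
  U (U-turn (180°)) -> South
Final: South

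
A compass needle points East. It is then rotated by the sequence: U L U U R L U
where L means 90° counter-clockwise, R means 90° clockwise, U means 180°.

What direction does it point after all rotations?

Start: East
  U (U-turn (180°)) -> West
  L (left (90° counter-clockwise)) -> South
  U (U-turn (180°)) -> North
  U (U-turn (180°)) -> South
  R (right (90° clockwise)) -> West
  L (left (90° counter-clockwise)) -> South
  U (U-turn (180°)) -> North
Final: North

Answer: Final heading: North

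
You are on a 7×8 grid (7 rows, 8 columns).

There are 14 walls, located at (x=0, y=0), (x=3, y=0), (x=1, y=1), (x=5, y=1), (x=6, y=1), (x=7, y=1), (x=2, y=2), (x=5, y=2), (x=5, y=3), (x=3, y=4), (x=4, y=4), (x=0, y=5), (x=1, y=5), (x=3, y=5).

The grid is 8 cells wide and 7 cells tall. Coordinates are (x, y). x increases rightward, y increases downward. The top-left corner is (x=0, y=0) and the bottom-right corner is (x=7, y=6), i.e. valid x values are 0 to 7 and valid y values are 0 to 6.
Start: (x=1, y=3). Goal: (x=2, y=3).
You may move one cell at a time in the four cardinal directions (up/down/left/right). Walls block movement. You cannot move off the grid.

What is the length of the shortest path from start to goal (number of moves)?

BFS from (x=1, y=3) until reaching (x=2, y=3):
  Distance 0: (x=1, y=3)
  Distance 1: (x=1, y=2), (x=0, y=3), (x=2, y=3), (x=1, y=4)  <- goal reached here
One shortest path (1 moves): (x=1, y=3) -> (x=2, y=3)

Answer: Shortest path length: 1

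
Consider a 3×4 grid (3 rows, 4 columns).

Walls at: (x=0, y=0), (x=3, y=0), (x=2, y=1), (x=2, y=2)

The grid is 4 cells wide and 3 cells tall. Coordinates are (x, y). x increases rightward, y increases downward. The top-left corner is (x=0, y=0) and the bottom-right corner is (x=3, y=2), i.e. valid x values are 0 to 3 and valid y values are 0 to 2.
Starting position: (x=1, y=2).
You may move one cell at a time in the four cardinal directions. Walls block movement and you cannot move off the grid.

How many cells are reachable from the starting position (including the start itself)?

Answer: Reachable cells: 6

Derivation:
BFS flood-fill from (x=1, y=2):
  Distance 0: (x=1, y=2)
  Distance 1: (x=1, y=1), (x=0, y=2)
  Distance 2: (x=1, y=0), (x=0, y=1)
  Distance 3: (x=2, y=0)
Total reachable: 6 (grid has 8 open cells total)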